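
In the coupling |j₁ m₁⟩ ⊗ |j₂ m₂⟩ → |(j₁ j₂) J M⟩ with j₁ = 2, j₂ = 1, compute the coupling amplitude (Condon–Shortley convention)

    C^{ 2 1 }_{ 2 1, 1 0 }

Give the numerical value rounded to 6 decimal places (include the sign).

+√(1/6) = +0.408248

j₁+j₂−J=1  J+j₁−j₂=3  J−j₁+j₂=1  j₁+j₂+J+1=6
(j₁±m₁, j₂±m₂, J±M) = (3,1,1,1,3,1)
P² = 3/2
sum k=0..1:
  [0] +1/2 = 1/2
  [1] −1/6 = -1/6
S = 1/3
C² = P²·S² = 1/6 ; C = +0.408248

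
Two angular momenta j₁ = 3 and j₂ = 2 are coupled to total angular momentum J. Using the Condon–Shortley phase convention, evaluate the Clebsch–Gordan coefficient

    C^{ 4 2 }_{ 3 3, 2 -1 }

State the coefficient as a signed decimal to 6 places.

triangle: 1!×5!×3!/10! = 720/3628800
(j±m)!: 6!×0!×1!×3!×6!×2! = 6220800
prefactor² = (2J+1)×Δ×N² = 77760/7
  k=0: +1/(0!×1!×0!×1!×5!×2!) = 1/240
Σ = 1/240  ⇒  CG² = 77760/7×1/240² = 27/140
CG = +√(27/140) = +0.439155

+√(27/140) ≈ +0.439155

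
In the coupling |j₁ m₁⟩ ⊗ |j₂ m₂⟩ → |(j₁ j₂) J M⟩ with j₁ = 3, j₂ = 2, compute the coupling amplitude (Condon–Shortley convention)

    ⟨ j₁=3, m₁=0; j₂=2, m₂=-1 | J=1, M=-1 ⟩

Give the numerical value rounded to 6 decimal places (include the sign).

−√(3/35) ≈ -0.292770

j₁+j₂−J=4  J+j₁−j₂=2  J−j₁+j₂=0  j₁+j₂+J+1=7
(j₁±m₁, j₂±m₂, J±M) = (3,3,1,3,0,2)
P² = 432/35
sum k=1..1:
  [1] −1/12 = -1/12
S = -1/12
C² = P²·S² = 3/35 ; C = -0.292770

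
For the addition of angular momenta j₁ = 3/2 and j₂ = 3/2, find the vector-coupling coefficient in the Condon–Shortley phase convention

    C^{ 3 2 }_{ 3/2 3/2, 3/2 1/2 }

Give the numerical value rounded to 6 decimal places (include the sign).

triangle: 0!·3!·3!/7! = 36/5040
(j±m)!: 3!·0!·2!·1!·5!·1! = 1440
prefactor² = (2J+1)·Δ·N² = 72
  k=0: +1/(0!·0!·0!·2!·3!·1!) = 1/12
Σ = 1/12  ⇒  CG² = 72·1/12² = 1/2
CG = +√(1/2) = +0.707107

+0.707107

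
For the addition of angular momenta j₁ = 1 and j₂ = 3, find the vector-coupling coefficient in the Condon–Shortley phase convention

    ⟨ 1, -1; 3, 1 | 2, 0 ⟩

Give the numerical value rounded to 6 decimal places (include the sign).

+0.534522

triangle: 2!×0!×4!/7! = 48/5040
(j±m)!: 0!×2!×4!×2!×2!×2! = 384
prefactor² = (2J+1)×Δ×N² = 128/7
  k=2: +1/(2!×0!×0!×2!×0!×2!) = 1/8
Σ = 1/8  ⇒  CG² = 128/7×1/8² = 2/7
CG = +√(2/7) = +0.534522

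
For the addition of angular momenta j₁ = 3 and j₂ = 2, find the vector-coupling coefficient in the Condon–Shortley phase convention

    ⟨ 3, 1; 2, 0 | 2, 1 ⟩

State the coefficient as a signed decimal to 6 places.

√[5·3!3!1!/8! · 4!2!2!2!3!1!] = √(36/7)
  +(−1)^1/∏(1,2,1,1,2,0)! = -1/4  (running -1/4)
  +(−1)^2/∏(2,1,0,0,3,1)! = 1/12  (running -1/6)
⟨..|..⟩ = √(36/7)·(-1/6) = -0.377964

-0.377964  (= −√(1/7))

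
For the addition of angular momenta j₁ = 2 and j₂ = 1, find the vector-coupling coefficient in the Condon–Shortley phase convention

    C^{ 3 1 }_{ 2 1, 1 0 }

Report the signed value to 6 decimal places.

+√(8/15) = +0.730297

j₁+j₂−J=0  J+j₁−j₂=4  J−j₁+j₂=2  j₁+j₂+J+1=7
(j₁±m₁, j₂±m₂, J±M) = (3,1,1,1,4,2)
P² = 96/5
sum k=0..0:
  [0] +1/6 = 1/6
S = 1/6
C² = P²·S² = 8/15 ; C = +0.730297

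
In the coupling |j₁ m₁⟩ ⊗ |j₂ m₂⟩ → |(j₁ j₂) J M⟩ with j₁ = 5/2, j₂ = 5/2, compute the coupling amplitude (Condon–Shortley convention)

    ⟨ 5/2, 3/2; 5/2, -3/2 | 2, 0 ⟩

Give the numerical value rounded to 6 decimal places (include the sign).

√[5·3!2!2!/8! · 4!1!1!4!2!2!] = √(48/7)
  +(−1)^0/∏(0,3,1,1,1,1)! = 1/6  (running 1/6)
  +(−1)^1/∏(1,2,0,0,2,2)! = -1/8  (running 1/24)
⟨..|..⟩ = √(48/7)·(1/24) = +0.109109

+0.109109  (= +√(1/84))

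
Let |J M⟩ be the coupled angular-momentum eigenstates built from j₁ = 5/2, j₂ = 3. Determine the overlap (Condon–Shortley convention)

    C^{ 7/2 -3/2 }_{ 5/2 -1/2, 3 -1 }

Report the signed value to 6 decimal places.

−√(5/21) ≈ -0.487950

√[8·2!3!4!/10! · 2!3!2!4!2!5!] = √(3072/35)
  +(−1)^0/∏(0,2,3,2,0,2)! = 1/48  (running 1/48)
  +(−1)^1/∏(1,1,2,1,1,3)! = -1/12  (running -1/16)
  +(−1)^2/∏(2,0,1,0,2,4)! = 1/96  (running -5/96)
⟨..|..⟩ = √(3072/35)·(-5/96) = -0.487950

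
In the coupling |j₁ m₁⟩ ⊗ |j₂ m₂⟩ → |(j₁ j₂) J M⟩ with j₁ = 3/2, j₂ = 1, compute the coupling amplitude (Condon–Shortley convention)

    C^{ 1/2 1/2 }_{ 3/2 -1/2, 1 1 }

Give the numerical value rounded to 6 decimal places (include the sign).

+√(1/6) = +0.408248

√[2·2!1!0!/4! · 1!2!2!0!1!0!] = √(2/3)
  +(−1)^2/∏(2,0,0,0,1,0)! = 1/2  (running 1/2)
⟨..|..⟩ = √(2/3)·(1/2) = +0.408248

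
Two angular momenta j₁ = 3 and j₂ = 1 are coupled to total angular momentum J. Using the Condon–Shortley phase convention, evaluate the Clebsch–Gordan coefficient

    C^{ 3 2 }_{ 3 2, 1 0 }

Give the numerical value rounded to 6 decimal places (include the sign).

+0.577350  (= +√(1/3))

√[7·1!5!1!/8! · 5!1!1!1!5!1!] = √(300)
  +(−1)^0/∏(0,1,1,1,4,0)! = 1/24  (running 1/24)
  +(−1)^1/∏(1,0,0,0,5,1)! = -1/120  (running 1/30)
⟨..|..⟩ = √(300)·(1/30) = +0.577350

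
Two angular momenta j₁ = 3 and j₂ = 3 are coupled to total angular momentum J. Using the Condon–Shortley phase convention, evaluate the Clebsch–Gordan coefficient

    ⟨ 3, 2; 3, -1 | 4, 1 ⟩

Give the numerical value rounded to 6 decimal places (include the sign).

+0.455842

triangle: 2!·4!·4!/11! = 1152/39916800
(j±m)!: 5!·1!·2!·4!·5!·3! = 4147200
prefactor² = (2J+1)·Δ·N² = 82944/77
  k=0: +1/(0!·2!·1!·2!·3!·2!) = 1/48
  k=1: −1/(1!·1!·0!·1!·4!·3!) = -1/144
Σ = 1/72  ⇒  CG² = 82944/77·1/72² = 16/77
CG = +√(16/77) = +0.455842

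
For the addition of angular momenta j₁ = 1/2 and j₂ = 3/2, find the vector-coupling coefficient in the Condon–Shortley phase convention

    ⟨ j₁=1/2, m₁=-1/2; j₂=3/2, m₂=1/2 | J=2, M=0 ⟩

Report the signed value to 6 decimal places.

triangle: 0!·1!·3!/5! = 6/120
(j±m)!: 0!·1!·2!·1!·2!·2! = 8
prefactor² = (2J+1)·Δ·N² = 2
  k=0: +1/(0!·0!·1!·2!·0!·1!) = 1/2
Σ = 1/2  ⇒  CG² = 2·1/2² = 1/2
CG = +√(1/2) = +0.707107

+√(1/2) = +0.707107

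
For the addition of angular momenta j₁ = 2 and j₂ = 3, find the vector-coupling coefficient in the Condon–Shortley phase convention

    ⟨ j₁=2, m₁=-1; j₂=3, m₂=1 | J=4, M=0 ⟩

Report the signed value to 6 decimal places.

j₁+j₂−J=1  J+j₁−j₂=3  J−j₁+j₂=5  j₁+j₂+J+1=10
(j₁±m₁, j₂±m₂, J±M) = (1,3,4,2,4,4)
P² = 10368/35
sum k=0..1:
  [0] +1/144 = 1/144
  [1] −1/24 = -1/24
S = -5/144
C² = P²·S² = 5/14 ; C = -0.597614

-0.597614  (= −√(5/14))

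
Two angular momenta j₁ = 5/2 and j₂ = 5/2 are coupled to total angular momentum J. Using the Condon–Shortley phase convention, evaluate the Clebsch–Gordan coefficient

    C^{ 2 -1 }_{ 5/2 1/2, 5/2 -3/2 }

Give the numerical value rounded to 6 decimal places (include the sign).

−√(1/7) = -0.377964

triangle: 3!·2!·2!/8! = 24/40320
(j±m)!: 3!·2!·1!·4!·1!·3! = 1728
prefactor² = (2J+1)·Δ·N² = 36/7
  k=0: +1/(0!·3!·2!·1!·0!·1!) = 1/12
  k=1: −1/(1!·2!·1!·0!·1!·2!) = -1/4
Σ = -1/6  ⇒  CG² = 36/7·(-1/6)² = 1/7
CG = −√(1/7) = -0.377964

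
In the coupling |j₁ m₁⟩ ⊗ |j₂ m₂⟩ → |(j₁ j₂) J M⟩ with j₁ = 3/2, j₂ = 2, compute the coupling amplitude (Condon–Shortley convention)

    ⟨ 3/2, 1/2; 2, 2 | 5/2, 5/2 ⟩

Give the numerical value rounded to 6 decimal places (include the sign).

triangle: 1!×2!×3!/7! = 12/5040
(j±m)!: 2!×1!×4!×0!×5!×0! = 5760
prefactor² = (2J+1)×Δ×N² = 576/7
  k=1: −1/(1!×0!×0!×3!×2!×0!) = -1/12
Σ = -1/12  ⇒  CG² = 576/7×(-1/12)² = 4/7
CG = −√(4/7) = -0.755929

-0.755929  (= −√(4/7))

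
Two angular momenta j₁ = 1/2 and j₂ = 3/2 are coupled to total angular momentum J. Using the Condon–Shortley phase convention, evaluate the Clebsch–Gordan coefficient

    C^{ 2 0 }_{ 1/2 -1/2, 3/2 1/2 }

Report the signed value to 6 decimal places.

√[5·0!1!3!/5! · 0!1!2!1!2!2!] = √(2)
  +(−1)^0/∏(0,0,1,2,0,1)! = 1/2  (running 1/2)
⟨..|..⟩ = √(2)·(1/2) = +0.707107

+0.707107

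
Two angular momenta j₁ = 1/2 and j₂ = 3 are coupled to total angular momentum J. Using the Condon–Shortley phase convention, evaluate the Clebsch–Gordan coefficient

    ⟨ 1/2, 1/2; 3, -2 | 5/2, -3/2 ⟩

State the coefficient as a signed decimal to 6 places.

j₁+j₂−J=1  J+j₁−j₂=0  J−j₁+j₂=5  j₁+j₂+J+1=7
(j₁±m₁, j₂±m₂, J±M) = (1,0,1,5,1,4)
P² = 2880/7
sum k=0..0:
  [0] +1/24 = 1/24
S = 1/24
C² = P²·S² = 5/7 ; C = +0.845154

+0.845154  (= +√(5/7))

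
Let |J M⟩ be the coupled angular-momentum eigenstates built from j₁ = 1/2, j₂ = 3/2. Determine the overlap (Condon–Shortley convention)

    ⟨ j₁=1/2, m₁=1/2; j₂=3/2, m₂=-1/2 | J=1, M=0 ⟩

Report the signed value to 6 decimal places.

+0.707107

√[3·1!0!2!/4! · 1!0!1!2!1!1!] = √(1/2)
  +(−1)^0/∏(0,1,0,1,0,1)! = 1  (running 1)
⟨..|..⟩ = √(1/2)·(1) = +0.707107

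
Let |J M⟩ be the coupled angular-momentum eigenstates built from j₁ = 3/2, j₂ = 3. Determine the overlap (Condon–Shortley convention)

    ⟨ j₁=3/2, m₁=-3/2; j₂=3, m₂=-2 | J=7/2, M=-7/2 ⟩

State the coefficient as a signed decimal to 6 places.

j₁+j₂−J=1  J+j₁−j₂=2  J−j₁+j₂=5  j₁+j₂+J+1=9
(j₁±m₁, j₂±m₂, J±M) = (0,3,1,5,0,7)
P² = 19200
sum k=1..1:
  [1] −1/240 = -1/240
S = -1/240
C² = P²·S² = 1/3 ; C = -0.577350

-0.577350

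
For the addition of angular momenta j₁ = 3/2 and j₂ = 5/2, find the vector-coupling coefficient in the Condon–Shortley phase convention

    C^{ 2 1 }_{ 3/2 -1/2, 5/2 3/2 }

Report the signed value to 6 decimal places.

+√(1/42) = +0.154303

√[5·2!1!3!/7! · 1!2!4!1!3!1!] = √(24/7)
  +(−1)^1/∏(1,1,1,3,0,0)! = -1/6  (running -1/6)
  +(−1)^2/∏(2,0,0,2,1,1)! = 1/4  (running 1/12)
⟨..|..⟩ = √(24/7)·(1/12) = +0.154303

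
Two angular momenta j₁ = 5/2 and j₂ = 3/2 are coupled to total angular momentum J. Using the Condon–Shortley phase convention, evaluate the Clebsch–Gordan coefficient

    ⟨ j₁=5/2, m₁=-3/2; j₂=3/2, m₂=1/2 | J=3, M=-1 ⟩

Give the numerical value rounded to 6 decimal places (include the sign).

triangle: 1!·4!·2!/8! = 48/40320
(j±m)!: 1!·4!·2!·1!·2!·4! = 2304
prefactor² = (2J+1)·Δ·N² = 96/5
  k=0: +1/(0!·1!·4!·2!·0!·0!) = 1/48
  k=1: −1/(1!·0!·3!·1!·1!·1!) = -1/6
Σ = -7/48  ⇒  CG² = 96/5·(-7/48)² = 49/120
CG = −√(49/120) = -0.639010

-0.639010  (= −√(49/120))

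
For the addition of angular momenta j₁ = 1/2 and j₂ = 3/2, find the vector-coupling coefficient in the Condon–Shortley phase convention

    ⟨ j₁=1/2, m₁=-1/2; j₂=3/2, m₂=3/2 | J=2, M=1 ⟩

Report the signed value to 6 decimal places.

+√(1/4) = +0.500000

triangle: 0!*1!*3!/5! = 6/120
(j±m)!: 0!*1!*3!*0!*3!*1! = 36
prefactor² = (2J+1)*Δ*N² = 9
  k=0: +1/(0!*0!*1!*3!*0!*0!) = 1/6
Σ = 1/6  ⇒  CG² = 9*1/6² = 1/4
CG = +√(1/4) = +0.500000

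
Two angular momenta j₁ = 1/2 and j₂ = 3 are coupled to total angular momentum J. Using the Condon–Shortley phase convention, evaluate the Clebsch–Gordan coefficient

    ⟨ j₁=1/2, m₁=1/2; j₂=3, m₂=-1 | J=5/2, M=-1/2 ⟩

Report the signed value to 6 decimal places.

+√(4/7) ≈ +0.755929

triangle: 1!*0!*5!/7! = 120/5040
(j±m)!: 1!*0!*2!*4!*2!*3! = 576
prefactor² = (2J+1)*Δ*N² = 576/7
  k=0: +1/(0!*1!*0!*2!*0!*3!) = 1/12
Σ = 1/12  ⇒  CG² = 576/7*1/12² = 4/7
CG = +√(4/7) = +0.755929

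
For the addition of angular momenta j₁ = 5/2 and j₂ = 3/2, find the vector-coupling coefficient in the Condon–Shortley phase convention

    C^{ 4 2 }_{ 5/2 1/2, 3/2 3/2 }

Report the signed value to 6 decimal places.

+√(5/14) = +0.597614

triangle: 0!·5!·3!/9! = 720/362880
(j±m)!: 3!·2!·3!·0!·6!·2! = 103680
prefactor² = (2J+1)·Δ·N² = 12960/7
  k=0: +1/(0!·0!·2!·3!·3!·0!) = 1/72
Σ = 1/72  ⇒  CG² = 12960/7·1/72² = 5/14
CG = +√(5/14) = +0.597614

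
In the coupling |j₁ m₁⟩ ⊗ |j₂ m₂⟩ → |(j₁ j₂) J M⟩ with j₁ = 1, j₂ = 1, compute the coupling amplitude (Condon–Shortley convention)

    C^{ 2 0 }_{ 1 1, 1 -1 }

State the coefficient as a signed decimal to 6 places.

j₁+j₂−J=0  J+j₁−j₂=2  J−j₁+j₂=2  j₁+j₂+J+1=5
(j₁±m₁, j₂±m₂, J±M) = (2,0,0,2,2,2)
P² = 8/3
sum k=0..0:
  [0] +1/4 = 1/4
S = 1/4
C² = P²·S² = 1/6 ; C = +0.408248

+0.408248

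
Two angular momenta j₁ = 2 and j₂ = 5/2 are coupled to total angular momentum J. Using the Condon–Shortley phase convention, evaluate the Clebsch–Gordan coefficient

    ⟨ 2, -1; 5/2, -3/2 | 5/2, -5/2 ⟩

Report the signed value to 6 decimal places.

-0.654654  (= −√(3/7))

j₁+j₂−J=2  J+j₁−j₂=2  J−j₁+j₂=3  j₁+j₂+J+1=8
(j₁±m₁, j₂±m₂, J±M) = (1,3,1,4,0,5)
P² = 432/7
sum k=1..1:
  [1] −1/12 = -1/12
S = -1/12
C² = P²·S² = 3/7 ; C = -0.654654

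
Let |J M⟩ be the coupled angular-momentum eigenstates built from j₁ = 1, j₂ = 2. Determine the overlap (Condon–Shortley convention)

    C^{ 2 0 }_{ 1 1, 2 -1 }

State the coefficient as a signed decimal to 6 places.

+√(1/2) = +0.707107

j₁+j₂−J=1  J+j₁−j₂=1  J−j₁+j₂=3  j₁+j₂+J+1=6
(j₁±m₁, j₂±m₂, J±M) = (2,0,1,3,2,2)
P² = 2
sum k=0..0:
  [0] +1/2 = 1/2
S = 1/2
C² = P²·S² = 1/2 ; C = +0.707107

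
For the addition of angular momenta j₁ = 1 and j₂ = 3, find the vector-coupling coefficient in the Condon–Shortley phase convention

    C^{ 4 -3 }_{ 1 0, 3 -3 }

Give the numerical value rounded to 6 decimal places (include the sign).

+√(1/4) = +0.500000

triangle: 0!·2!·6!/9! = 1440/362880
(j±m)!: 1!·1!·0!·6!·1!·7! = 3628800
prefactor² = (2J+1)·Δ·N² = 129600
  k=0: +1/(0!·0!·1!·0!·1!·6!) = 1/720
Σ = 1/720  ⇒  CG² = 129600·1/720² = 1/4
CG = +√(1/4) = +0.500000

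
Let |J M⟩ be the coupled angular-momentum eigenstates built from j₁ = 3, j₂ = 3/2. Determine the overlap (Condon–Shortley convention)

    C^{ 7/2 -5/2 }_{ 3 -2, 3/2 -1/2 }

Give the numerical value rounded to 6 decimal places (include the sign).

j₁+j₂−J=1  J+j₁−j₂=5  J−j₁+j₂=2  j₁+j₂+J+1=9
(j₁±m₁, j₂±m₂, J±M) = (1,5,1,2,1,6)
P² = 6400/7
sum k=0..1:
  [0] +1/120 = 1/120
  [1] −1/48 = -1/48
S = -1/80
C² = P²·S² = 1/7 ; C = -0.377964

−√(1/7) ≈ -0.377964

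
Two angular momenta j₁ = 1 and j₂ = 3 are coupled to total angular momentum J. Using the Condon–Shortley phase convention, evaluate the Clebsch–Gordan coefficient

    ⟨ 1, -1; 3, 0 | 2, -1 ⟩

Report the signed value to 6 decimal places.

j₁+j₂−J=2  J+j₁−j₂=0  J−j₁+j₂=4  j₁+j₂+J+1=7
(j₁±m₁, j₂±m₂, J±M) = (0,2,3,3,1,3)
P² = 144/7
sum k=2..2:
  [2] +1/12 = 1/12
S = 1/12
C² = P²·S² = 1/7 ; C = +0.377964

+0.377964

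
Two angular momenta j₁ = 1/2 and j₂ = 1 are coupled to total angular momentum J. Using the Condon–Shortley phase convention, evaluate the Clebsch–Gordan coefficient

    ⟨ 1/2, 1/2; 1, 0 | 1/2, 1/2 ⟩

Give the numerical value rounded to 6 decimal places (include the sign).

+0.577350  (= +√(1/3))

√[2·1!0!1!/3! · 1!0!1!1!1!0!] = √(1/3)
  +(−1)^0/∏(0,1,0,1,0,0)! = 1  (running 1)
⟨..|..⟩ = √(1/3)·(1) = +0.577350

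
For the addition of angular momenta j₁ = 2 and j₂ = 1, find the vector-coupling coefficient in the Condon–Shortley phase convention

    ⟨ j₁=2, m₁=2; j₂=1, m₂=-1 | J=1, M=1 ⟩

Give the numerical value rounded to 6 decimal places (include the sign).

+0.774597  (= +√(3/5))

√[3·2!2!0!/5! · 4!0!0!2!2!0!] = √(48/5)
  +(−1)^0/∏(0,2,0,0,2,0)! = 1/4  (running 1/4)
⟨..|..⟩ = √(48/5)·(1/4) = +0.774597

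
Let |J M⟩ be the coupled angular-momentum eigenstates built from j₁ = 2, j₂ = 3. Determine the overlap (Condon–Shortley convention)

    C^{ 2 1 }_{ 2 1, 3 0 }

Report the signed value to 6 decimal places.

−√(2/7) = -0.534522

√[5·3!1!3!/8! · 3!1!3!3!3!1!] = √(81/14)
  +(−1)^0/∏(0,3,1,3,0,0)! = 1/36  (running 1/36)
  +(−1)^1/∏(1,2,0,2,1,1)! = -1/4  (running -2/9)
⟨..|..⟩ = √(81/14)·(-2/9) = -0.534522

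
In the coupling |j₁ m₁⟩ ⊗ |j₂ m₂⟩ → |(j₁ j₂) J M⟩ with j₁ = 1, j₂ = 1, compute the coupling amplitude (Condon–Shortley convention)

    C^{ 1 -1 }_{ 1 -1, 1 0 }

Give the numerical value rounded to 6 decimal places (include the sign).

-0.707107

triangle: 1!×1!×1!/4! = 1/24
(j±m)!: 0!×2!×1!×1!×0!×2! = 4
prefactor² = (2J+1)×Δ×N² = 1/2
  k=1: −1/(1!×0!×1!×0!×0!×1!) = -1
Σ = -1  ⇒  CG² = 1/2×(-1)² = 1/2
CG = −√(1/2) = -0.707107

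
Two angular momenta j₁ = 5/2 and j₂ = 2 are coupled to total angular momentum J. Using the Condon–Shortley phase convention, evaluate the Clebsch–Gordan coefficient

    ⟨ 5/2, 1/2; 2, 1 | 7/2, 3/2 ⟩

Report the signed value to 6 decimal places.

j₁+j₂−J=1  J+j₁−j₂=4  J−j₁+j₂=3  j₁+j₂+J+1=9
(j₁±m₁, j₂±m₂, J±M) = (3,2,3,1,5,2)
P² = 384/7
sum k=0..1:
  [0] +1/24 = 1/24
  [1] −1/12 = -1/12
S = -1/24
C² = P²·S² = 2/21 ; C = -0.308607

-0.308607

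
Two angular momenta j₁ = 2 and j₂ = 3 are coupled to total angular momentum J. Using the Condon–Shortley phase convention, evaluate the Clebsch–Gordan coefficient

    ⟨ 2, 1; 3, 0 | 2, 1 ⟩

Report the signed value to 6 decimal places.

triangle: 3!·1!·3!/8! = 36/40320
(j±m)!: 3!·1!·3!·3!·3!·1! = 1296
prefactor² = (2J+1)·Δ·N² = 81/14
  k=0: +1/(0!·3!·1!·3!·0!·0!) = 1/36
  k=1: −1/(1!·2!·0!·2!·1!·1!) = -1/4
Σ = -2/9  ⇒  CG² = 81/14·(-2/9)² = 2/7
CG = −√(2/7) = -0.534522

-0.534522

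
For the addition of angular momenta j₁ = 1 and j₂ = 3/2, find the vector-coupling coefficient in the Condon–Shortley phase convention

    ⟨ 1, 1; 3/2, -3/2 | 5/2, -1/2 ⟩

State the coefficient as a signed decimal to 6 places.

√[6·0!2!3!/6! · 2!0!0!3!2!3!] = √(72/5)
  +(−1)^0/∏(0,0,0,0,2,3)! = 1/12  (running 1/12)
⟨..|..⟩ = √(72/5)·(1/12) = +0.316228

+0.316228  (= +√(1/10))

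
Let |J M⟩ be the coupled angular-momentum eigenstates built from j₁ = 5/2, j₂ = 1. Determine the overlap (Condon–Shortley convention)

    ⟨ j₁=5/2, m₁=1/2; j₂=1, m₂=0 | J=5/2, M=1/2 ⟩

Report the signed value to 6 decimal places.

√[6·1!4!1!/7! · 3!2!1!1!3!2!] = √(144/35)
  +(−1)^0/∏(0,1,2,1,2,0)! = 1/4  (running 1/4)
  +(−1)^1/∏(1,0,1,0,3,1)! = -1/6  (running 1/12)
⟨..|..⟩ = √(144/35)·(1/12) = +0.169031

+0.169031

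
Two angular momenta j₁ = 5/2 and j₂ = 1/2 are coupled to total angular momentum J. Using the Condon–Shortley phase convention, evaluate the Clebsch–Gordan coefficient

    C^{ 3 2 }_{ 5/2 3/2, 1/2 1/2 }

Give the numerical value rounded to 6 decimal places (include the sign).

j₁+j₂−J=0  J+j₁−j₂=5  J−j₁+j₂=1  j₁+j₂+J+1=7
(j₁±m₁, j₂±m₂, J±M) = (4,1,1,0,5,1)
P² = 480
sum k=0..0:
  [0] +1/24 = 1/24
S = 1/24
C² = P²·S² = 5/6 ; C = +0.912871

+√(5/6) = +0.912871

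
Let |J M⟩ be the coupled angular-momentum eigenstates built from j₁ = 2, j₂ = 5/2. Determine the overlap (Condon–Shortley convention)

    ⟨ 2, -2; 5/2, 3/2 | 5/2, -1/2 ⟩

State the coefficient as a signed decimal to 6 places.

+√(27/70) = +0.621059

j₁+j₂−J=2  J+j₁−j₂=2  J−j₁+j₂=3  j₁+j₂+J+1=8
(j₁±m₁, j₂±m₂, J±M) = (0,4,4,1,2,3)
P² = 864/35
sum k=2..2:
  [2] +1/8 = 1/8
S = 1/8
C² = P²·S² = 27/70 ; C = +0.621059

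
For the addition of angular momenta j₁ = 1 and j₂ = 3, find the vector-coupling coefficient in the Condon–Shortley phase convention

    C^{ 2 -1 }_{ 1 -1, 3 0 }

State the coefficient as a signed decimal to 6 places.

+√(1/7) ≈ +0.377964

√[5·2!0!4!/7! · 0!2!3!3!1!3!] = √(144/7)
  +(−1)^2/∏(2,0,0,1,0,3)! = 1/12  (running 1/12)
⟨..|..⟩ = √(144/7)·(1/12) = +0.377964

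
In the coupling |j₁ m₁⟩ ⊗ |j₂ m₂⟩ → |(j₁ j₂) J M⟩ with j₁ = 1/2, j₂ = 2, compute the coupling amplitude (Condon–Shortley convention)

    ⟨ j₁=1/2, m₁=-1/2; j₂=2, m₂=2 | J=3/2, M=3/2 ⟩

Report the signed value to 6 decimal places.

-0.894427

√[4·1!0!3!/5! · 0!1!4!0!3!0!] = √(144/5)
  +(−1)^1/∏(1,0,0,3,0,0)! = -1/6  (running -1/6)
⟨..|..⟩ = √(144/5)·(-1/6) = -0.894427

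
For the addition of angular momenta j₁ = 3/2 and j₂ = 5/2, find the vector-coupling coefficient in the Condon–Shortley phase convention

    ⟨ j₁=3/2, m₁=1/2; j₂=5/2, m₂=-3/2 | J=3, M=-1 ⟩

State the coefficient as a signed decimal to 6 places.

+√(49/120) = +0.639010

triangle: 1!·2!·4!/8! = 48/40320
(j±m)!: 2!·1!·1!·4!·2!·4! = 2304
prefactor² = (2J+1)·Δ·N² = 96/5
  k=0: +1/(0!·1!·1!·1!·1!·3!) = 1/6
  k=1: −1/(1!·0!·0!·0!·2!·4!) = -1/48
Σ = 7/48  ⇒  CG² = 96/5·7/48² = 49/120
CG = +√(49/120) = +0.639010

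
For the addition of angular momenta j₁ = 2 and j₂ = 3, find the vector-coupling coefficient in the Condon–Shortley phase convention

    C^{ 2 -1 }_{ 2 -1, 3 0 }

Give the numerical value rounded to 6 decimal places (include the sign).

triangle: 3!·1!·3!/8! = 36/40320
(j±m)!: 1!·3!·3!·3!·1!·3! = 1296
prefactor² = (2J+1)·Δ·N² = 81/14
  k=2: +1/(2!·1!·1!·1!·0!·2!) = 1/4
  k=3: −1/(3!·0!·0!·0!·1!·3!) = -1/36
Σ = 2/9  ⇒  CG² = 81/14·2/9² = 2/7
CG = +√(2/7) = +0.534522

+√(2/7) = +0.534522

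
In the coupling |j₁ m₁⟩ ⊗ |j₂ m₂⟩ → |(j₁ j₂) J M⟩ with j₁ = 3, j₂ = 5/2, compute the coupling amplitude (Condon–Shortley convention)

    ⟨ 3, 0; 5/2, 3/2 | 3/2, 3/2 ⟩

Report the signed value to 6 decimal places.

j₁+j₂−J=4  J+j₁−j₂=2  J−j₁+j₂=1  j₁+j₂+J+1=8
(j₁±m₁, j₂±m₂, J±M) = (3,3,4,1,3,0)
P² = 864/35
sum k=3..3:
  [3] −1/12 = -1/12
S = -1/12
C² = P²·S² = 6/35 ; C = -0.414039

-0.414039  (= −√(6/35))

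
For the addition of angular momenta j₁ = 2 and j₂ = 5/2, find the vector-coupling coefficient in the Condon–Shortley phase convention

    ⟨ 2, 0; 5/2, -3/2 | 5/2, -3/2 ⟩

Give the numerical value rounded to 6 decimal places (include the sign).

√[6·2!2!3!/8! · 2!2!1!4!1!4!] = √(288/35)
  +(−1)^0/∏(0,2,2,1,0,2)! = 1/8  (running 1/8)
  +(−1)^1/∏(1,1,1,0,1,3)! = -1/6  (running -1/24)
⟨..|..⟩ = √(288/35)·(-1/24) = -0.119523

−√(1/70) = -0.119523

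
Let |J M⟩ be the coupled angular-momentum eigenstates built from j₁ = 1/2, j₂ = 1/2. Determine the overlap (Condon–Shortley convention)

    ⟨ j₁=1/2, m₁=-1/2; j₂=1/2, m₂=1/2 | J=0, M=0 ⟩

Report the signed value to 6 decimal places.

j₁+j₂−J=1  J+j₁−j₂=0  J−j₁+j₂=0  j₁+j₂+J+1=2
(j₁±m₁, j₂±m₂, J±M) = (0,1,1,0,0,0)
P² = 1/2
sum k=1..1:
  [1] −1/1 = -1
S = -1
C² = P²·S² = 1/2 ; C = -0.707107

−√(1/2) = -0.707107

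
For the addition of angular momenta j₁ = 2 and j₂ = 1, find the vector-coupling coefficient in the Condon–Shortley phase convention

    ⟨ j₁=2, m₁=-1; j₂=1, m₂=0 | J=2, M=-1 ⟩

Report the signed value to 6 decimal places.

-0.408248

√[5·1!3!1!/6! · 1!3!1!1!1!3!] = √(3/2)
  +(−1)^0/∏(0,1,3,1,0,0)! = 1/6  (running 1/6)
  +(−1)^1/∏(1,0,2,0,1,1)! = -1/2  (running -1/3)
⟨..|..⟩ = √(3/2)·(-1/3) = -0.408248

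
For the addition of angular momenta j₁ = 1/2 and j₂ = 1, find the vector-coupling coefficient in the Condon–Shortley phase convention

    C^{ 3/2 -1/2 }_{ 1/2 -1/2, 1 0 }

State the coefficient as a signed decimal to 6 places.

+√(2/3) = +0.816497

triangle: 0!·1!·2!/4! = 2/24
(j±m)!: 0!·1!·1!·1!·1!·2! = 2
prefactor² = (2J+1)·Δ·N² = 2/3
  k=0: +1/(0!·0!·1!·1!·0!·1!) = 1
Σ = 1  ⇒  CG² = 2/3·1² = 2/3
CG = +√(2/3) = +0.816497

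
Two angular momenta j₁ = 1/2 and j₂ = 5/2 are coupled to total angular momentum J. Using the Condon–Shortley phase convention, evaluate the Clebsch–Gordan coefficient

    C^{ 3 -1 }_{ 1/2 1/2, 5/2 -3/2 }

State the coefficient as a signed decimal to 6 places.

√[7·0!1!5!/7! · 1!0!1!4!2!4!] = √(192)
  +(−1)^0/∏(0,0,0,1,1,4)! = 1/24  (running 1/24)
⟨..|..⟩ = √(192)·(1/24) = +0.577350

+0.577350  (= +√(1/3))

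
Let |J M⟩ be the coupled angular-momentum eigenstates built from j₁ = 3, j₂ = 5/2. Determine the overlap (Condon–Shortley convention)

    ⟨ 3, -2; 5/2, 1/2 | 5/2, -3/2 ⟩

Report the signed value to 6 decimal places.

j₁+j₂−J=3  J+j₁−j₂=3  J−j₁+j₂=2  j₁+j₂+J+1=9
(j₁±m₁, j₂±m₂, J±M) = (1,5,3,2,1,4)
P² = 288/7
sum k=2..3:
  [2] +1/12 = 1/12
  [3] −1/24 = -1/24
S = 1/24
C² = P²·S² = 1/14 ; C = +0.267261

+√(1/14) = +0.267261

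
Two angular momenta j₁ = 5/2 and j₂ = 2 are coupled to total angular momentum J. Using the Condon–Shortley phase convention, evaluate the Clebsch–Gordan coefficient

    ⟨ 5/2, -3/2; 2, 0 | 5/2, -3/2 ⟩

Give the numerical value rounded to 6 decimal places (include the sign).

triangle: 2!*3!*2!/8! = 24/40320
(j±m)!: 1!*4!*2!*2!*1!*4! = 2304
prefactor² = (2J+1)*Δ*N² = 288/35
  k=1: −1/(1!*1!*3!*1!*0!*1!) = -1/6
  k=2: +1/(2!*0!*2!*0!*1!*2!) = 1/8
Σ = -1/24  ⇒  CG² = 288/35*(-1/24)² = 1/70
CG = −√(1/70) = -0.119523

-0.119523  (= −√(1/70))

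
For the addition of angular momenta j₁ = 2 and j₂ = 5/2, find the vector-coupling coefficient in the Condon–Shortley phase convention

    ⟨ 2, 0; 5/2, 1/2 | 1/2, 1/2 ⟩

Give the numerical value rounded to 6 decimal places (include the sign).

+0.447214  (= +√(1/5))

j₁+j₂−J=4  J+j₁−j₂=0  J−j₁+j₂=1  j₁+j₂+J+1=6
(j₁±m₁, j₂±m₂, J±M) = (2,2,3,2,1,0)
P² = 16/5
sum k=2..2:
  [2] +1/4 = 1/4
S = 1/4
C² = P²·S² = 1/5 ; C = +0.447214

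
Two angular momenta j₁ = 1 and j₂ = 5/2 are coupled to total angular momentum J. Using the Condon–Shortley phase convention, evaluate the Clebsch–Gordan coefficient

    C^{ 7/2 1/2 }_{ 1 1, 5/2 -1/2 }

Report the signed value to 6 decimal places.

j₁+j₂−J=0  J+j₁−j₂=2  J−j₁+j₂=5  j₁+j₂+J+1=8
(j₁±m₁, j₂±m₂, J±M) = (2,0,2,3,4,3)
P² = 1152/7
sum k=0..0:
  [0] +1/24 = 1/24
S = 1/24
C² = P²·S² = 2/7 ; C = +0.534522

+0.534522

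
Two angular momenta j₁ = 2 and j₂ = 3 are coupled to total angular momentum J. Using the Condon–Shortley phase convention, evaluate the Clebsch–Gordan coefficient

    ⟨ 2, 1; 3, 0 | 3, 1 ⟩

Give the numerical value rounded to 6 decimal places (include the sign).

-0.182574  (= −√(1/30))

triangle: 2!×2!×4!/9! = 96/362880
(j±m)!: 3!×1!×3!×3!×4!×2! = 10368
prefactor² = (2J+1)×Δ×N² = 96/5
  k=0: +1/(0!×2!×1!×3!×1!×1!) = 1/12
  k=1: −1/(1!×1!×0!×2!×2!×2!) = -1/8
Σ = -1/24  ⇒  CG² = 96/5×(-1/24)² = 1/30
CG = −√(1/30) = -0.182574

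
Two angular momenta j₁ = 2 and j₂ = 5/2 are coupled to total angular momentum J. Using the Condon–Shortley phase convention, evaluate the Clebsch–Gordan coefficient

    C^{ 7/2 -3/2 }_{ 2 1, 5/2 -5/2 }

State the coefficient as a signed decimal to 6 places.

+0.487950  (= +√(5/21))

j₁+j₂−J=1  J+j₁−j₂=3  J−j₁+j₂=4  j₁+j₂+J+1=9
(j₁±m₁, j₂±m₂, J±M) = (3,1,0,5,2,5)
P² = 3840/7
sum k=0..0:
  [0] +1/48 = 1/48
S = 1/48
C² = P²·S² = 5/21 ; C = +0.487950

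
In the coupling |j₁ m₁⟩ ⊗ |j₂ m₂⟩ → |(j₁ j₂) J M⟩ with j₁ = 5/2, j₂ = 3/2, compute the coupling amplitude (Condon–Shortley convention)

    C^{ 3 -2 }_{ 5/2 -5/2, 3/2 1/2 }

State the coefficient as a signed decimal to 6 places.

j₁+j₂−J=1  J+j₁−j₂=4  J−j₁+j₂=2  j₁+j₂+J+1=8
(j₁±m₁, j₂±m₂, J±M) = (0,5,2,1,1,5)
P² = 240
sum k=1..1:
  [1] −1/24 = -1/24
S = -1/24
C² = P²·S² = 5/12 ; C = -0.645497

−√(5/12) = -0.645497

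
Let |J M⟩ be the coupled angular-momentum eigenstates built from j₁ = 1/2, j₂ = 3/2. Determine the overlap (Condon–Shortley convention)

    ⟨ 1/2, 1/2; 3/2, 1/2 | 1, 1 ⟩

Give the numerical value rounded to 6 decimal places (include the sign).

√[3·1!0!2!/4! · 1!0!2!1!2!0!] = √(1)
  +(−1)^0/∏(0,1,0,2,0,0)! = 1/2  (running 1/2)
⟨..|..⟩ = √(1)·(1/2) = +0.500000

+0.500000  (= +√(1/4))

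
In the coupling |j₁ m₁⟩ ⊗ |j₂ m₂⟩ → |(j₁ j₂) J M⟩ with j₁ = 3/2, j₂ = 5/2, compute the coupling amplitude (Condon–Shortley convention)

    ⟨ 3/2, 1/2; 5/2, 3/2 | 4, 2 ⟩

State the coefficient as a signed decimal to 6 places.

√[9·0!3!5!/9! · 2!1!4!1!6!2!] = √(8640/7)
  +(−1)^0/∏(0,0,1,4,2,1)! = 1/48  (running 1/48)
⟨..|..⟩ = √(8640/7)·(1/48) = +0.731925

+√(15/28) ≈ +0.731925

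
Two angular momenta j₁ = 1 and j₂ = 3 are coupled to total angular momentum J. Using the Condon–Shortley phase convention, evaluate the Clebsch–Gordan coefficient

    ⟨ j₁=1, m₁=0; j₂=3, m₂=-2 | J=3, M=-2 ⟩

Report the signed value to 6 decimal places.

triangle: 1!*1!*5!/8! = 120/40320
(j±m)!: 1!*1!*1!*5!*1!*5! = 14400
prefactor² = (2J+1)*Δ*N² = 300
  k=0: +1/(0!*1!*1!*1!*0!*4!) = 1/24
  k=1: −1/(1!*0!*0!*0!*1!*5!) = -1/120
Σ = 1/30  ⇒  CG² = 300*1/30² = 1/3
CG = +√(1/3) = +0.577350

+0.577350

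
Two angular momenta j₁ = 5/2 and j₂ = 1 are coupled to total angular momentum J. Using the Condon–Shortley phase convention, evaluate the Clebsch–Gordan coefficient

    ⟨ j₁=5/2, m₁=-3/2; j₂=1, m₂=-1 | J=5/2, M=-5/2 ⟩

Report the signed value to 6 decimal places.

√[6·1!4!1!/7! · 1!4!0!2!0!5!] = √(1152/7)
  +(−1)^0/∏(0,1,4,0,0,1)! = 1/24  (running 1/24)
⟨..|..⟩ = √(1152/7)·(1/24) = +0.534522

+0.534522  (= +√(2/7))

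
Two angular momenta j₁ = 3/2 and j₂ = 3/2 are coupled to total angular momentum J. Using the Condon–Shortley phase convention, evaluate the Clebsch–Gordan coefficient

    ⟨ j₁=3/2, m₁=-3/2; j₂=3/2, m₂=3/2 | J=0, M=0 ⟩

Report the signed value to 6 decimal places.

triangle: 3!·0!·0!/4! = 6/24
(j±m)!: 0!·3!·3!·0!·0!·0! = 36
prefactor² = (2J+1)·Δ·N² = 9
  k=3: −1/(3!·0!·0!·0!·0!·0!) = -1/6
Σ = -1/6  ⇒  CG² = 9·(-1/6)² = 1/4
CG = −√(1/4) = -0.500000

-0.500000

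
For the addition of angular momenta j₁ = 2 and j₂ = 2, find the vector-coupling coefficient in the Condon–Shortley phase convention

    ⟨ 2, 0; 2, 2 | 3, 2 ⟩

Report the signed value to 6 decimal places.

−√(1/2) ≈ -0.707107

j₁+j₂−J=1  J+j₁−j₂=3  J−j₁+j₂=3  j₁+j₂+J+1=8
(j₁±m₁, j₂±m₂, J±M) = (2,2,4,0,5,1)
P² = 72
sum k=1..1:
  [1] −1/12 = -1/12
S = -1/12
C² = P²·S² = 1/2 ; C = -0.707107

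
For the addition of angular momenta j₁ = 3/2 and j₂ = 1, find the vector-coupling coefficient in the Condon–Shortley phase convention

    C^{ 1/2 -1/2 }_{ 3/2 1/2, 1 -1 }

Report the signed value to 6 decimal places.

+√(1/6) ≈ +0.408248

√[2·2!1!0!/4! · 2!1!0!2!0!1!] = √(2/3)
  +(−1)^0/∏(0,2,1,0,0,0)! = 1/2  (running 1/2)
⟨..|..⟩ = √(2/3)·(1/2) = +0.408248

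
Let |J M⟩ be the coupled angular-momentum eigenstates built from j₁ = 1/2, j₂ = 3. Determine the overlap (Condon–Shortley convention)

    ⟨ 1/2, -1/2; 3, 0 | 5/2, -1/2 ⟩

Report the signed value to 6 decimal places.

−√(3/7) = -0.654654

j₁+j₂−J=1  J+j₁−j₂=0  J−j₁+j₂=5  j₁+j₂+J+1=7
(j₁±m₁, j₂±m₂, J±M) = (0,1,3,3,2,3)
P² = 432/7
sum k=1..1:
  [1] −1/12 = -1/12
S = -1/12
C² = P²·S² = 3/7 ; C = -0.654654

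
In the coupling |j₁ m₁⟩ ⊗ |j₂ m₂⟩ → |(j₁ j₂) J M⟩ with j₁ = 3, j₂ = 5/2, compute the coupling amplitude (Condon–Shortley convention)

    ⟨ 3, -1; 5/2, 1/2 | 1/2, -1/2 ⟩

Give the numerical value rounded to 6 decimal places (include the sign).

j₁+j₂−J=5  J+j₁−j₂=1  J−j₁+j₂=0  j₁+j₂+J+1=7
(j₁±m₁, j₂±m₂, J±M) = (2,4,3,2,0,1)
P² = 192/7
sum k=3..3:
  [3] −1/12 = -1/12
S = -1/12
C² = P²·S² = 4/21 ; C = -0.436436

−√(4/21) = -0.436436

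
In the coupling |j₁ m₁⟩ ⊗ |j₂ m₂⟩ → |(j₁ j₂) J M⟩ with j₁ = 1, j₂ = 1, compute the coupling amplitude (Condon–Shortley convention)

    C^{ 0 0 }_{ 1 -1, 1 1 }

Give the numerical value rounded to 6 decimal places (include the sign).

j₁+j₂−J=2  J+j₁−j₂=0  J−j₁+j₂=0  j₁+j₂+J+1=3
(j₁±m₁, j₂±m₂, J±M) = (0,2,2,0,0,0)
P² = 4/3
sum k=2..2:
  [2] +1/2 = 1/2
S = 1/2
C² = P²·S² = 1/3 ; C = +0.577350

+0.577350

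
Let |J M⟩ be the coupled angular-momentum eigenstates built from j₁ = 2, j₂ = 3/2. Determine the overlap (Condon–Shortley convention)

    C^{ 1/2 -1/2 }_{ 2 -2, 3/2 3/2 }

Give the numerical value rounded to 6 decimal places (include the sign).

-0.632456

j₁+j₂−J=3  J+j₁−j₂=1  J−j₁+j₂=0  j₁+j₂+J+1=5
(j₁±m₁, j₂±m₂, J±M) = (0,4,3,0,0,1)
P² = 72/5
sum k=3..3:
  [3] −1/6 = -1/6
S = -1/6
C² = P²·S² = 2/5 ; C = -0.632456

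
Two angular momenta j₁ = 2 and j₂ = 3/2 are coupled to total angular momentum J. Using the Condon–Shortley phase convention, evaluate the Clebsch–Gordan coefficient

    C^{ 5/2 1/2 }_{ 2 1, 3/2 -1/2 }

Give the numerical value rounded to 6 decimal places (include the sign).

triangle: 1!*3!*2!/7! = 12/5040
(j±m)!: 3!*1!*1!*2!*3!*2! = 144
prefactor² = (2J+1)*Δ*N² = 72/35
  k=0: +1/(0!*1!*1!*1!*2!*1!) = 1/2
  k=1: −1/(1!*0!*0!*0!*3!*2!) = -1/12
Σ = 5/12  ⇒  CG² = 72/35*5/12² = 5/14
CG = +√(5/14) = +0.597614

+0.597614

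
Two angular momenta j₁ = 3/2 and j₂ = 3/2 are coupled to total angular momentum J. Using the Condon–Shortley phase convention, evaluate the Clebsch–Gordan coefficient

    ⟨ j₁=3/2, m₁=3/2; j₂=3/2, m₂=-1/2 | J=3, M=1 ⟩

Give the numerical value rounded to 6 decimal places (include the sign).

j₁+j₂−J=0  J+j₁−j₂=3  J−j₁+j₂=3  j₁+j₂+J+1=7
(j₁±m₁, j₂±m₂, J±M) = (3,0,1,2,4,2)
P² = 144/5
sum k=0..0:
  [0] +1/12 = 1/12
S = 1/12
C² = P²·S² = 1/5 ; C = +0.447214

+0.447214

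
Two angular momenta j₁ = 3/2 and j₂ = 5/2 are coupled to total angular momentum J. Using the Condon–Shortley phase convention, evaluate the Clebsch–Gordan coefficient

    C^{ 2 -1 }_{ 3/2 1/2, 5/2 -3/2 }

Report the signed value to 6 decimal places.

j₁+j₂−J=2  J+j₁−j₂=1  J−j₁+j₂=3  j₁+j₂+J+1=7
(j₁±m₁, j₂±m₂, J±M) = (2,1,1,4,1,3)
P² = 24/7
sum k=0..1:
  [0] +1/4 = 1/4
  [1] −1/6 = -1/6
S = 1/12
C² = P²·S² = 1/42 ; C = +0.154303

+√(1/42) ≈ +0.154303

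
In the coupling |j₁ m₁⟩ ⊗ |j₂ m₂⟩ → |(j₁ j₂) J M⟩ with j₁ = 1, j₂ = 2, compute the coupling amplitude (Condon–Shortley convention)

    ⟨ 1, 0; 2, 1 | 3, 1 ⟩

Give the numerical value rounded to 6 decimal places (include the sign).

+0.730297  (= +√(8/15))

√[7·0!2!4!/7! · 1!1!3!1!4!2!] = √(96/5)
  +(−1)^0/∏(0,0,1,3,1,1)! = 1/6  (running 1/6)
⟨..|..⟩ = √(96/5)·(1/6) = +0.730297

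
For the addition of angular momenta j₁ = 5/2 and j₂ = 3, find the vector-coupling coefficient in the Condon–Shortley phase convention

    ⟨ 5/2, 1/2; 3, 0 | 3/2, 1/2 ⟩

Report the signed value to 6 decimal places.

+√(4/35) = +0.338062

√[4·4!1!2!/8! · 3!2!3!3!2!1!] = √(144/35)
  +(−1)^1/∏(1,3,1,2,0,0)! = -1/12  (running -1/12)
  +(−1)^2/∏(2,2,0,1,1,1)! = 1/4  (running 1/6)
⟨..|..⟩ = √(144/35)·(1/6) = +0.338062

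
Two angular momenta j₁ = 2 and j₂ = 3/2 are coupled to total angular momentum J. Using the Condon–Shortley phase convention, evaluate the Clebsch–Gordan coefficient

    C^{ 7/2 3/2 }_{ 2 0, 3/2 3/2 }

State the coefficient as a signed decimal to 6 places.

√[8·0!4!3!/8! · 2!2!3!0!5!2!] = √(1152/7)
  +(−1)^0/∏(0,0,2,3,2,0)! = 1/24  (running 1/24)
⟨..|..⟩ = √(1152/7)·(1/24) = +0.534522

+√(2/7) = +0.534522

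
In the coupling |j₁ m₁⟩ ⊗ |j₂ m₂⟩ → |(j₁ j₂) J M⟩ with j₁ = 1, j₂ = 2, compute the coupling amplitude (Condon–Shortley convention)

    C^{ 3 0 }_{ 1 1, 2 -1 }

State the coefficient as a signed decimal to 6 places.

√[7·0!2!4!/7! · 2!0!1!3!3!3!] = √(144/5)
  +(−1)^0/∏(0,0,0,1,2,3)! = 1/12  (running 1/12)
⟨..|..⟩ = √(144/5)·(1/12) = +0.447214

+√(1/5) = +0.447214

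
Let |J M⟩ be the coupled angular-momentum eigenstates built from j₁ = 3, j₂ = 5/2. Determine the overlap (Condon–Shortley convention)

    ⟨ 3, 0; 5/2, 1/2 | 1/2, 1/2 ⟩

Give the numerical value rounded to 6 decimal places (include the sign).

√[2·5!1!0!/7! · 3!3!3!2!1!0!] = √(144/7)
  +(−1)^3/∏(3,2,0,0,1,0)! = -1/12  (running -1/12)
⟨..|..⟩ = √(144/7)·(-1/12) = -0.377964

-0.377964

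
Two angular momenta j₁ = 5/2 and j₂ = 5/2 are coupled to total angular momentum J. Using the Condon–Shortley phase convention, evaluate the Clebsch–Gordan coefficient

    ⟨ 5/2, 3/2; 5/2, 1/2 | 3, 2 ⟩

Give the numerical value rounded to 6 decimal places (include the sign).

triangle: 2!·3!·3!/9! = 72/362880
(j±m)!: 4!·1!·3!·2!·5!·1! = 34560
prefactor² = (2J+1)·Δ·N² = 48
  k=0: +1/(0!·2!·1!·3!·2!·0!) = 1/24
  k=1: −1/(1!·1!·0!·2!·3!·1!) = -1/12
Σ = -1/24  ⇒  CG² = 48·(-1/24)² = 1/12
CG = −√(1/12) = -0.288675

-0.288675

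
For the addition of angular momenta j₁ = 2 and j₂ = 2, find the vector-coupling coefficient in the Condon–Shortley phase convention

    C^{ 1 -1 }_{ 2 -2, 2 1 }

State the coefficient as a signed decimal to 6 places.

−√(1/5) = -0.447214

j₁+j₂−J=3  J+j₁−j₂=1  J−j₁+j₂=1  j₁+j₂+J+1=6
(j₁±m₁, j₂±m₂, J±M) = (0,4,3,1,0,2)
P² = 36/5
sum k=3..3:
  [3] −1/6 = -1/6
S = -1/6
C² = P²·S² = 1/5 ; C = -0.447214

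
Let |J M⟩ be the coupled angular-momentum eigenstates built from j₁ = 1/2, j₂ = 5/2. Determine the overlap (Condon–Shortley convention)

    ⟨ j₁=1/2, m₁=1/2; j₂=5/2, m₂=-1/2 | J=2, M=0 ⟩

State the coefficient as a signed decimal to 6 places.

√[5·1!0!4!/6! · 1!0!2!3!2!2!] = √(8)
  +(−1)^0/∏(0,1,0,2,0,2)! = 1/4  (running 1/4)
⟨..|..⟩ = √(8)·(1/4) = +0.707107

+√(1/2) ≈ +0.707107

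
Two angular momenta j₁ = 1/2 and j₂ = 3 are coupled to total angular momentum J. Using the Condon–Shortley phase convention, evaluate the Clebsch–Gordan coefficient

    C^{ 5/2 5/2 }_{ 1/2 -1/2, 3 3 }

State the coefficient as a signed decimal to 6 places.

triangle: 1!×0!×5!/7! = 120/5040
(j±m)!: 0!×1!×6!×0!×5!×0! = 86400
prefactor² = (2J+1)×Δ×N² = 86400/7
  k=1: −1/(1!×0!×0!×5!×0!×0!) = -1/120
Σ = -1/120  ⇒  CG² = 86400/7×(-1/120)² = 6/7
CG = −√(6/7) = -0.925820

-0.925820  (= −√(6/7))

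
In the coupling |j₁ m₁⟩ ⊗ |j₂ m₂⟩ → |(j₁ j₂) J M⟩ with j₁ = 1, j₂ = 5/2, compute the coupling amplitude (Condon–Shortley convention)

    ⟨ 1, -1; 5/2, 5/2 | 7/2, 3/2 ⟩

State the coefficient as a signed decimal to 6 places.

√[8·0!2!5!/8! · 0!2!5!0!5!2!] = √(19200/7)
  +(−1)^0/∏(0,0,2,5,0,0)! = 1/240  (running 1/240)
⟨..|..⟩ = √(19200/7)·(1/240) = +0.218218

+0.218218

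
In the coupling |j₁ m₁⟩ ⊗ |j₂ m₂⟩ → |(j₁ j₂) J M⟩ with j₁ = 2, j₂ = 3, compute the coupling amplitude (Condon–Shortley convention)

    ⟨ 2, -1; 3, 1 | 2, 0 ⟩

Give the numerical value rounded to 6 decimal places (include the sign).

+√(1/7) ≈ +0.377964

√[5·3!1!3!/8! · 1!3!4!2!2!2!] = √(36/7)
  +(−1)^2/∏(2,1,1,2,0,1)! = 1/4  (running 1/4)
  +(−1)^3/∏(3,0,0,1,1,2)! = -1/12  (running 1/6)
⟨..|..⟩ = √(36/7)·(1/6) = +0.377964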